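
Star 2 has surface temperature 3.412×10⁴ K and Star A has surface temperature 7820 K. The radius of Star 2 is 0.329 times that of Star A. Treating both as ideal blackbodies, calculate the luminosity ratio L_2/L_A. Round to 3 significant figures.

L ∝ R²T⁴, so L_2/L_A = (R_2/R_A)²(T_2/T_A)⁴ = (0.329)² × (3.412×10⁴/7820)⁴ = 0.108241 × 362.417 = 39.2.

L_2/L_A ≈ 39.2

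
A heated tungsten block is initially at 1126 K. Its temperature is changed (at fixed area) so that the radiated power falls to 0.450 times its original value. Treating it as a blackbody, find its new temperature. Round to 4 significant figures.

P ∝ T⁴, so T₂/T₁ = (P₂/P₁)^(1/4) = (0.450)^(1/4) = 0.819036.
T₂ = 1126 × 0.819036 = 922.2 K.

T₂ ≈ 922.2 K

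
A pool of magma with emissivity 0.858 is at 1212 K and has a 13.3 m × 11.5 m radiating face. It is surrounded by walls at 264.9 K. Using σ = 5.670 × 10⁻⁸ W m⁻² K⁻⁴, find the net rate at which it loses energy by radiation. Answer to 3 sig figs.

Net loss ≈ 1.60×10⁷ W

Area A = 13.3 × 11.5 = 152.95 m².
Net radiated power P_net = εσA(T⁴ − T₀⁴) = 0.858×5.670×10⁻⁸×152.95×(1212⁴ − 264.9⁴).
T⁴ − T₀⁴ = 2.15780×10¹² − 4.92411×10⁹ = 2.15288×10¹² K⁴, so P_net = 1.60×10⁷ W.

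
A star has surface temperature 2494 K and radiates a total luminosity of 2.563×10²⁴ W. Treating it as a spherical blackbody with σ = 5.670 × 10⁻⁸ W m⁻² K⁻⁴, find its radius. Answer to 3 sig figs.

R ≈ 3.05×10⁸ m

L = 4πR²σT⁴ ⇒ R = √(L/(4πσT⁴)).
σT⁴ = 2.19366×10⁶ W/m², so R = √(2.563×10²⁴/(4π×2.19366×10⁶)) = 3.05×10⁸ m.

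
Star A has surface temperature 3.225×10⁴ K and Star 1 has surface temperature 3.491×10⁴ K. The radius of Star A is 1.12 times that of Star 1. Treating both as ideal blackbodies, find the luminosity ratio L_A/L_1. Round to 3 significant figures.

L_A/L_1 ≈ 0.914

L ∝ R²T⁴, so L_A/L_1 = (R_A/R_1)²(T_A/T_1)⁴ = (1.12)² × (3.225×10⁴/3.491×10⁴)⁴ = 1.2544 × 0.728315 = 0.914.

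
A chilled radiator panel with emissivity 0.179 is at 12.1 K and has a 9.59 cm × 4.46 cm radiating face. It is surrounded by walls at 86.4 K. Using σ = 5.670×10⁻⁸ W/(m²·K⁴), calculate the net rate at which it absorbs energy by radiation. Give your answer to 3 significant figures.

Net gain ≈ 2.42×10⁻³ W

Area A = 0.0959 × 0.0446 = 4.27714×10⁻³ m².
Net radiated power P_net = εσA(T⁴ − T₀⁴) = 0.179×5.670×10⁻⁸×4.27714×10⁻³×(12.1⁴ − 86.4⁴).
T⁴ − T₀⁴ = 21435.9 − 5.57256×10⁷ = -5.57042×10⁷ K⁴, so P_net = -2.42×10⁻³ W — negative, meaning a net gain of 2.42×10⁻³ W.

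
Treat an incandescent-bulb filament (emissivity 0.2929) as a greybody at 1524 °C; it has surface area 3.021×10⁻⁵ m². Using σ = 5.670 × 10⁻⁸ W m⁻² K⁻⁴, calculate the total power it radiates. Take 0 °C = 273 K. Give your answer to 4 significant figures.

P ≈ 5.232 W

T = 1524 °C + 273 = 1797 K.
Area A = 3.021×10⁻⁵ m².
P = εσAT⁴ = 0.2929 × 5.670×10⁻⁸ × 3.021×10⁻⁵ × (1797)⁴ = 5.232 W.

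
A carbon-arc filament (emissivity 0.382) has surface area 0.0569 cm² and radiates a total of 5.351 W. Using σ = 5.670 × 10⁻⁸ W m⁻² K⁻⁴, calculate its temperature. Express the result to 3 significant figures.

Area A = 0.0569 cm² = 5.69×10⁻⁶ m².
P = εσAT⁴ ⇒ T = (P/(εσA))^(1/4) = (5.351/(0.382×5.670×10⁻⁸×5.69×10⁻⁶))^(1/4) = 2.57×10³ K.

T ≈ 2.57×10³ K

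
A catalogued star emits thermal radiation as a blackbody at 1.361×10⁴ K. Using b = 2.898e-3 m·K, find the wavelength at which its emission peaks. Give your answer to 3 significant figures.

Wien's displacement law: λ_max = b/T = (2.898×10⁻³ m·K)/(1.361×10⁴ K) = 2.129×10⁻⁷ m.
That is 213 nm, in the ultraviolet range.

λ_max ≈ 213 nm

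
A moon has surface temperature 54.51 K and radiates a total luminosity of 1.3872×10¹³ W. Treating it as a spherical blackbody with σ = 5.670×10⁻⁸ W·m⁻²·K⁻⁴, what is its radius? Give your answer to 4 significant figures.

R ≈ 1.485×10⁶ m

L = 4πR²σT⁴ ⇒ R = √(L/(4πσT⁴)).
σT⁴ = 0.500596 W/m², so R = √(1.3872×10¹³/(4π×0.500596)) = 1.485×10⁶ m.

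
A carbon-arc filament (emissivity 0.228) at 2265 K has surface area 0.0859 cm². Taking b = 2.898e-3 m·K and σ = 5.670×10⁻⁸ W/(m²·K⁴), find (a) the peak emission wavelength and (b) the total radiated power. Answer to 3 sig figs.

(a) λ_max = b/T = 2.898×10⁻³/2265 = 1.279×10⁻⁶ m = 1.28 μm.
Area A = 0.0859 cm² = 8.59×10⁻⁶ m².
(b) P = εσAT⁴ = 0.228×5.670×10⁻⁸×8.59×10⁻⁶×(2265)⁴ = 2.92 W.

λ_max ≈ 1.28 μm; P ≈ 2.92 W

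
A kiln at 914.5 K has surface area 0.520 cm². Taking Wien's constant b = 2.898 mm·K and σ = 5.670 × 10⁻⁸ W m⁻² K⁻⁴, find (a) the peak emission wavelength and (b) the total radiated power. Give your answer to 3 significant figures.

λ_max ≈ 3.17 μm; P ≈ 2.06 W

(a) λ_max = b/T = 2.898×10⁻³/914.5 = 3.169×10⁻⁶ m = 3.17 μm.
Area A = 0.520 cm² = 5.20×10⁻⁵ m².
(b) P = σAT⁴ = 5.670×10⁻⁸×5.20×10⁻⁵×(914.5)⁴ = 2.06 W.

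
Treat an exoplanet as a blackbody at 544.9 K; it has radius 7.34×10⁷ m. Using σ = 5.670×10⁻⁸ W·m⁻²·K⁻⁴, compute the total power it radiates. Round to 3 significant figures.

P ≈ 3.38×10²⁰ W

Surface area A = 4πR² = 4π(7.34×10⁷ m)² = 6.77021×10¹⁶ m².
P = σAT⁴ = 5.670×10⁻⁸ × 6.77021×10¹⁶ × (544.9)⁴ = 3.38×10²⁰ W.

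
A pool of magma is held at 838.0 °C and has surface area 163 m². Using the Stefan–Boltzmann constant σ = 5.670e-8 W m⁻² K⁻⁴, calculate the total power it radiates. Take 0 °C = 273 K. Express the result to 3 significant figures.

P ≈ 1.41×10⁷ W

T = 838.0 °C + 273 = 1111.0 K.
Area A = 163 m².
P = σAT⁴ = 5.670×10⁻⁸ × 163 × (1111.0)⁴ = 1.41×10⁷ W.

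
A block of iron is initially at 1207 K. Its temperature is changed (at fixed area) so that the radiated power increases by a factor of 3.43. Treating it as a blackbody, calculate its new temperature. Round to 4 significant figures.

P ∝ T⁴, so T₂/T₁ = (P₂/P₁)^(1/4) = (3.43)^(1/4) = 1.36089.
T₂ = 1207 × 1.36089 = 1643 K.

T₂ ≈ 1643 K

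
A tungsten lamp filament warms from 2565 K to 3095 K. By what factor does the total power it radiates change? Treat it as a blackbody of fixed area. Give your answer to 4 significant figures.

P₂/P₁ ≈ 2.120

P ∝ T⁴, so P₂/P₁ = (T₂/T₁)⁴ = (3095/2565)⁴ = (1.20663)⁴ = 2.120.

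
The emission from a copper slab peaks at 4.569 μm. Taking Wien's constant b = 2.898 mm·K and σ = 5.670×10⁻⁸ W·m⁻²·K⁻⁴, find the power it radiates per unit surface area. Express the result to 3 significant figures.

Wien's law: T = b/λ_max = 2.898×10⁻³/4.569×10⁻⁶ = 634.274 K.
Then I = σT⁴ = 5.670×10⁻⁸×(634.274)⁴ = 9.18×10³ W/m².

I ≈ 9.18×10³ W/m²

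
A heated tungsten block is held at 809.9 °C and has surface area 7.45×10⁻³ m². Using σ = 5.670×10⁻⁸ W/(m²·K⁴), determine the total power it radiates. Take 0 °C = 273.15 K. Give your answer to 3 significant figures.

T = 809.9 °C + 273.15 = 1083.05 K.
Area A = 7.45×10⁻³ m².
P = σAT⁴ = 5.670×10⁻⁸ × 7.45×10⁻³ × (1083.05)⁴ = 581 W.

P ≈ 581 W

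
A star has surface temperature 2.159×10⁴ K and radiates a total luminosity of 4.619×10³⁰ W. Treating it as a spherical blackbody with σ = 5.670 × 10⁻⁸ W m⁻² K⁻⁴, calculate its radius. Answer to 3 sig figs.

L = 4πR²σT⁴ ⇒ R = √(L/(4πσT⁴)).
σT⁴ = 1.23195×10¹⁰ W/m², so R = √(4.619×10³⁰/(4π×1.23195×10¹⁰)) = 5.46×10⁹ m.

R ≈ 5.46×10⁹ m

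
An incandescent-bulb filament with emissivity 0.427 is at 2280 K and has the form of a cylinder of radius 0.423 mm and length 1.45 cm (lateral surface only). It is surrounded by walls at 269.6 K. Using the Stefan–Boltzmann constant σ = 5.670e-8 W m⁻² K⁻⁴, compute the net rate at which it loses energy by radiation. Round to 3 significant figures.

Net loss ≈ 25.2 W

Lateral area A = 2πrL = 2π×4.23×10⁻⁴×0.0145 = 3.85379×10⁻⁵ m².
Net radiated power P_net = εσA(T⁴ − T₀⁴) = 0.427×5.670×10⁻⁸×3.85379×10⁻⁵×(2280⁴ − 269.6⁴).
T⁴ − T₀⁴ = 2.70234×10¹³ − 5.28299×10⁹ = 2.70181×10¹³ K⁴, so P_net = 25.2 W.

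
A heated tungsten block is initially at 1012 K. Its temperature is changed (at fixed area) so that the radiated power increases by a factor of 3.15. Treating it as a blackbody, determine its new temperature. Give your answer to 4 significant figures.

T₂ ≈ 1348 K

P ∝ T⁴, so T₂/T₁ = (P₂/P₁)^(1/4) = (3.15)^(1/4) = 1.33223.
T₂ = 1012 × 1.33223 = 1348 K.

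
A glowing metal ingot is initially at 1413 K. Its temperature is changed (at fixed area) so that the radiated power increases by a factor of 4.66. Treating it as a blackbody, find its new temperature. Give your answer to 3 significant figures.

P ∝ T⁴, so T₂/T₁ = (P₂/P₁)^(1/4) = (4.66)^(1/4) = 1.46925.
T₂ = 1413 × 1.46925 = 2.08×10³ K.

T₂ ≈ 2.08×10³ K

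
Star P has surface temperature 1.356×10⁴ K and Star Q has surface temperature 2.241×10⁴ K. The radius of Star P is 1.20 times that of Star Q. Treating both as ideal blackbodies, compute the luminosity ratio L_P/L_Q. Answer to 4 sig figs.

L ∝ R²T⁴, so L_P/L_Q = (R_P/R_Q)²(T_P/T_Q)⁴ = (1.20)² × (1.356×10⁴/2.241×10⁴)⁴ = 1.44 × 0.134051 = 0.1930.

L_P/L_Q ≈ 0.1930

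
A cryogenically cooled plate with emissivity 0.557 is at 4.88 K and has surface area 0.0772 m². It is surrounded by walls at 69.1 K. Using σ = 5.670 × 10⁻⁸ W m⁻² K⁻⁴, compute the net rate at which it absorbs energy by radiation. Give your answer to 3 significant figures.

Area A = 0.0772 m².
Net radiated power P_net = εσA(T⁴ − T₀⁴) = 0.557×5.670×10⁻⁸×0.0772×(4.88⁴ − 69.1⁴).
T⁴ − T₀⁴ = 567.126 − 2.27988×10⁷ = -2.27982×10⁷ K⁴, so P_net = -0.0556 W — negative, meaning a net gain of 0.0556 W.

Net gain ≈ 0.0556 W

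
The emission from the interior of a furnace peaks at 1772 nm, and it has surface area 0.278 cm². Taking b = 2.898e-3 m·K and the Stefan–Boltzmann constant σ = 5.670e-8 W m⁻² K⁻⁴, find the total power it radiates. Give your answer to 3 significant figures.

Wien's law: T = b/λ_max = 2.898×10⁻³/1.772×10⁻⁶ = 1635.44 K.
Area A = 0.278 cm² = 2.78×10⁻⁵ m².
Then P = σAT⁴ = 5.670×10⁻⁸×2.78×10⁻⁵×(1635.44)⁴ = 11.3 W.

P ≈ 11.3 W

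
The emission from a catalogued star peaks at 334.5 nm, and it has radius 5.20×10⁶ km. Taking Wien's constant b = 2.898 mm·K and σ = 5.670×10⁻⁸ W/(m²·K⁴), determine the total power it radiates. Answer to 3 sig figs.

Wien's law: T = b/λ_max = 2.898×10⁻³/3.345×10⁻⁷ = 8663.68 K.
Surface area A = 4πR² = 4π(5.20×10⁹ m)² = 3.39795×10²⁰ m².
Then P = σAT⁴ = 5.670×10⁻⁸×3.39795×10²⁰×(8663.68)⁴ = 1.09×10²⁹ W.

P ≈ 1.09×10²⁹ W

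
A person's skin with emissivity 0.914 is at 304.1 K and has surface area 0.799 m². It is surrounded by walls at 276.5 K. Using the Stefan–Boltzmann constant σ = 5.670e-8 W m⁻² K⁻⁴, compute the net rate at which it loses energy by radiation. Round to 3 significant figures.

Net loss ≈ 112 W

Area A = 0.799 m².
Net radiated power P_net = εσA(T⁴ − T₀⁴) = 0.914×5.670×10⁻⁸×0.799×(304.1⁴ − 276.5⁴).
T⁴ − T₀⁴ = 8.55196×10⁹ − 5.84495×10⁹ = 2.70701×10⁹ K⁴, so P_net = 112 W.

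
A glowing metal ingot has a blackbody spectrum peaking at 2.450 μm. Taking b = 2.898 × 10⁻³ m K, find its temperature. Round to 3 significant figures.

Wien's law gives T = b/λ_max = (2.898×10⁻³ m·K)/(2.450×10⁻⁶ m) = 1.18×10³ K.

T ≈ 1.18×10³ K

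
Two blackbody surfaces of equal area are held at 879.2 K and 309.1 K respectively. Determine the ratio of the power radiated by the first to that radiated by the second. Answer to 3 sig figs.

With equal areas, P₁/P₂ = (T₁/T₂)⁴ = (879.2/309.1)⁴ = 65.5.

P₁/P₂ ≈ 65.5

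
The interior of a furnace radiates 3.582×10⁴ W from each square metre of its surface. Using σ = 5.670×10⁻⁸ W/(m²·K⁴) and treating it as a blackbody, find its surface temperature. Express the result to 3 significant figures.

T ≈ 892 K

I = σT⁴, so T = (I/σ)^(1/4) = (3.582×10⁴/(5.670×10⁻⁸))^(1/4) = 892 K.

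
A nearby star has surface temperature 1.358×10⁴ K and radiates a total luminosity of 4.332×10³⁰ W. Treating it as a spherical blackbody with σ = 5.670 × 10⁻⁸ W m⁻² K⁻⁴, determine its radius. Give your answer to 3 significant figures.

L = 4πR²σT⁴ ⇒ R = √(L/(4πσT⁴)).
σT⁴ = 1.92833×10⁹ W/m², so R = √(4.332×10³⁰/(4π×1.92833×10⁹)) = 1.34×10¹⁰ m.

R ≈ 1.34×10¹⁰ m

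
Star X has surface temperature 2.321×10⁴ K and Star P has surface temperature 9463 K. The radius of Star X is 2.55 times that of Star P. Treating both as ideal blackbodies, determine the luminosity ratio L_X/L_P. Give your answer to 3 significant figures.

L ∝ R²T⁴, so L_X/L_P = (R_X/R_P)²(T_X/T_P)⁴ = (2.55)² × (2.321×10⁴/9463)⁴ = 6.5025 × 36.1897 = 235.

L_X/L_P ≈ 235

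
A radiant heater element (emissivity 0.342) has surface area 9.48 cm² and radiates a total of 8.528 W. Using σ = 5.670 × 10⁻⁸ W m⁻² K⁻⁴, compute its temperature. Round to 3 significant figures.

Area A = 9.48 cm² = 9.48×10⁻⁴ m².
P = εσAT⁴ ⇒ T = (P/(εσA))^(1/4) = (8.528/(0.342×5.670×10⁻⁸×9.48×10⁻⁴))^(1/4) = 825 K.

T ≈ 825 K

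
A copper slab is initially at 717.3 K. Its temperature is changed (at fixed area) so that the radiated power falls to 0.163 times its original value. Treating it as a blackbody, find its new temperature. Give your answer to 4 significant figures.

T₂ ≈ 455.8 K

P ∝ T⁴, so T₂/T₁ = (P₂/P₁)^(1/4) = (0.163)^(1/4) = 0.635400.
T₂ = 717.3 × 0.635400 = 455.8 K.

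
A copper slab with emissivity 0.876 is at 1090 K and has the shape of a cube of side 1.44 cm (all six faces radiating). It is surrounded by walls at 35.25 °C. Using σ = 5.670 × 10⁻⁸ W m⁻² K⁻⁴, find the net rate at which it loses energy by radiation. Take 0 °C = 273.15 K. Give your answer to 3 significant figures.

Net loss ≈ 86.7 W

Surroundings: T = 35.25 °C + 273.15 = 308.40 K.
Area A = 6s² = 6×(0.0144 m)² = 1.24416×10⁻³ m².
Net radiated power P_net = εσA(T⁴ − T₀⁴) = 0.876×5.670×10⁻⁸×1.24416×10⁻³×(1090⁴ − 308.40⁴).
T⁴ − T₀⁴ = 1.41158×10¹² − 9.04602×10⁹ = 1.40253×10¹² K⁴, so P_net = 86.7 W.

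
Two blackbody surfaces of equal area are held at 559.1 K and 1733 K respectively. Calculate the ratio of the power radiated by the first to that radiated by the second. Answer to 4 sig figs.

With equal areas, P₁/P₂ = (T₁/T₂)⁴ = (559.1/1733)⁴ = 0.01083.

P₁/P₂ ≈ 0.01083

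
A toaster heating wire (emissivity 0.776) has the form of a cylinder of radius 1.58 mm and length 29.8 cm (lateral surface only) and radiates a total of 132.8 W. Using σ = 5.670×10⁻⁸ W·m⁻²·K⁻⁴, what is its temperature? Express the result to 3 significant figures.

T ≈ 1.01×10³ K

Lateral area A = 2πrL = 2π×1.58×10⁻³×0.298 = 2.95837×10⁻³ m².
P = εσAT⁴ ⇒ T = (P/(εσA))^(1/4) = (132.8/(0.776×5.670×10⁻⁸×2.95837×10⁻³))^(1/4) = 1.01×10³ K.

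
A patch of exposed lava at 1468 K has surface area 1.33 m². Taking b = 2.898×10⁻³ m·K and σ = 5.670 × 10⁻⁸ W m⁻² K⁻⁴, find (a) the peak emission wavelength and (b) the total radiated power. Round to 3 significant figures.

λ_max ≈ 1.97×10³ nm; P ≈ 3.50×10⁵ W

(a) λ_max = b/T = 2.898×10⁻³/1468 = 1.974×10⁻⁶ m = 1.97×10³ nm.
Area A = 1.33 m².
(b) P = σAT⁴ = 5.670×10⁻⁸×1.33×(1468)⁴ = 3.50×10⁵ W.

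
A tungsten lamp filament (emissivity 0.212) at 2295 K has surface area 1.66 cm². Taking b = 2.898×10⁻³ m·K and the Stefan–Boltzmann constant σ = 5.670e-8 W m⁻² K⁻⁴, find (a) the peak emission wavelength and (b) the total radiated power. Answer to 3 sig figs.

λ_max ≈ 1.26×10³ nm; P ≈ 55.4 W

(a) λ_max = b/T = 2.898×10⁻³/2295 = 1.263×10⁻⁶ m = 1.26×10³ nm.
Area A = 1.66 cm² = 1.66×10⁻⁴ m².
(b) P = εσAT⁴ = 0.212×5.670×10⁻⁸×1.66×10⁻⁴×(2295)⁴ = 55.4 W.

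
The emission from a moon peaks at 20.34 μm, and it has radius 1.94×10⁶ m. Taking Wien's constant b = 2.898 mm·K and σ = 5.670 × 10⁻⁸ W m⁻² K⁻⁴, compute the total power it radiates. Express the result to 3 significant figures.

P ≈ 1.11×10¹⁵ W

Wien's law: T = b/λ_max = 2.898×10⁻³/2.034×10⁻⁵ = 142.478 K.
Surface area A = 4πR² = 4π(1.94×10⁶ m)² = 4.72948×10¹³ m².
Then P = σAT⁴ = 5.670×10⁻⁸×4.72948×10¹³×(142.478)⁴ = 1.11×10¹⁵ W.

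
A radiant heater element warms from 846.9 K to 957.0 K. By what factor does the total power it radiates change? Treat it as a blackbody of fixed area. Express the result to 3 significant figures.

P₂/P₁ ≈ 1.63

P ∝ T⁴, so P₂/P₁ = (T₂/T₁)⁴ = (957.0/846.9)⁴ = (1.13000)⁴ = 1.63.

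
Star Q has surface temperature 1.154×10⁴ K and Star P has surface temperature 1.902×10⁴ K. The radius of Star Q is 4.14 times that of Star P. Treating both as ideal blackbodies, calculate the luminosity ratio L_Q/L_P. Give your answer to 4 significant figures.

L_Q/L_P ≈ 2.323

L ∝ R²T⁴, so L_Q/L_P = (R_Q/R_P)²(T_Q/T_P)⁴ = (4.14)² × (1.154×10⁴/1.902×10⁴)⁴ = 17.1396 × 0.135513 = 2.323.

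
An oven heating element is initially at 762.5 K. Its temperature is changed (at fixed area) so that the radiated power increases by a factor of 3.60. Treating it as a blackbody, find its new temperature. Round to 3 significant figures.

T₂ ≈ 1.05×10³ K

P ∝ T⁴, so T₂/T₁ = (P₂/P₁)^(1/4) = (3.60)^(1/4) = 1.37745.
T₂ = 762.5 × 1.37745 = 1.05×10³ K.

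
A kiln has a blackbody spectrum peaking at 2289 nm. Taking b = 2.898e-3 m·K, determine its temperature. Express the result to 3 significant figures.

Wien's law gives T = b/λ_max = (2.898×10⁻³ m·K)/(2.289×10⁻⁶ m) = 1.27×10³ K.

T ≈ 1.27×10³ K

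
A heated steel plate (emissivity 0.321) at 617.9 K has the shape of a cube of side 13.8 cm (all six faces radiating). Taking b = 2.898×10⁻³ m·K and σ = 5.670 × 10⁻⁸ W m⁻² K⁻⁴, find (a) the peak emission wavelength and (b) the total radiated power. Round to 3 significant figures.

λ_max ≈ 4.69 μm; P ≈ 303 W

(a) λ_max = b/T = 2.898×10⁻³/617.9 = 4.690×10⁻⁶ m = 4.69 μm.
Area A = 6s² = 6×(0.138 m)² = 0.114264 m².
(b) P = εσAT⁴ = 0.321×5.670×10⁻⁸×0.114264×(617.9)⁴ = 303 W.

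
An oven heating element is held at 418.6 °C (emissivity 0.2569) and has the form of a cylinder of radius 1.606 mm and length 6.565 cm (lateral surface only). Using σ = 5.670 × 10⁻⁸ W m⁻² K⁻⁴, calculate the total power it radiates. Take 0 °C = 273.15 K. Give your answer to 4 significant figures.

T = 418.6 °C + 273.15 = 691.75 K.
Lateral area A = 2πrL = 2π×1.606×10⁻³×0.06565 = 6.62461×10⁻⁴ m².
P = εσAT⁴ = 0.2569 × 5.670×10⁻⁸ × 6.62461×10⁻⁴ × (691.75)⁴ = 2.210 W.

P ≈ 2.210 W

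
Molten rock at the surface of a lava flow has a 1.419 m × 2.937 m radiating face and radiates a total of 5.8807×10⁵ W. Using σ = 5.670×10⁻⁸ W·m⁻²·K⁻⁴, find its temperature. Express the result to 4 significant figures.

Area A = 1.419 × 2.937 = 4.1676 m².
P = σAT⁴ ⇒ T = (P/(σA))^(1/4) = (5.8807×10⁵/(5.670×10⁻⁸×4.1676))^(1/4) = 1256 K.

T ≈ 1256 K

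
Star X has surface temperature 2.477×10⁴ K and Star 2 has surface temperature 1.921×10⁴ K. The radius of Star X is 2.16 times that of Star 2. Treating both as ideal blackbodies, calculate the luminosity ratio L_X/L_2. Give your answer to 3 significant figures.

L ∝ R²T⁴, so L_X/L_2 = (R_X/R_2)²(T_X/T_2)⁴ = (2.16)² × (2.477×10⁴/1.921×10⁴)⁴ = 4.6656 × 2.76436 = 12.9.

L_X/L_2 ≈ 12.9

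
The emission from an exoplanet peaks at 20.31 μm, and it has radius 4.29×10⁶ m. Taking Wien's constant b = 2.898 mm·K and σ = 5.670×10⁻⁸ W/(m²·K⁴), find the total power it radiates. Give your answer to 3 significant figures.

Wien's law: T = b/λ_max = 2.898×10⁻³/2.031×10⁻⁵ = 142.688 K.
Surface area A = 4πR² = 4π(4.29×10⁶ m)² = 2.31273×10¹⁴ m².
Then P = σAT⁴ = 5.670×10⁻⁸×2.31273×10¹⁴×(142.688)⁴ = 5.44×10¹⁵ W.

P ≈ 5.44×10¹⁵ W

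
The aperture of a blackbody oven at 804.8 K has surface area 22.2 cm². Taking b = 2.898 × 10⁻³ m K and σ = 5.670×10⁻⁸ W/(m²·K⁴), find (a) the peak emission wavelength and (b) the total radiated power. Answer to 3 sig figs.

(a) λ_max = b/T = 2.898×10⁻³/804.8 = 3.601×10⁻⁶ m = 3.60 μm.
Area A = 22.2 cm² = 2.22×10⁻³ m².
(b) P = σAT⁴ = 5.670×10⁻⁸×2.22×10⁻³×(804.8)⁴ = 52.8 W.

λ_max ≈ 3.60 μm; P ≈ 52.8 W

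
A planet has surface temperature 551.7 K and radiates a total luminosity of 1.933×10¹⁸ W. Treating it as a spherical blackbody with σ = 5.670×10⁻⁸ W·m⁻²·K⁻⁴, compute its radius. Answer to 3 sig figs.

R ≈ 5.41×10⁶ m

L = 4πR²σT⁴ ⇒ R = √(L/(4πσT⁴)).
σT⁴ = 5252.85 W/m², so R = √(1.933×10¹⁸/(4π×5252.85)) = 5.41×10⁶ m.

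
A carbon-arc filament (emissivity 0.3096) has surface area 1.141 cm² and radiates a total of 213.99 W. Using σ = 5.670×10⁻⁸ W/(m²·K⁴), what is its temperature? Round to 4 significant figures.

Area A = 1.141 cm² = 1.141×10⁻⁴ m².
P = εσAT⁴ ⇒ T = (P/(εσA))^(1/4) = (213.99/(0.3096×5.670×10⁻⁸×1.141×10⁻⁴))^(1/4) = 3215 K.

T ≈ 3215 K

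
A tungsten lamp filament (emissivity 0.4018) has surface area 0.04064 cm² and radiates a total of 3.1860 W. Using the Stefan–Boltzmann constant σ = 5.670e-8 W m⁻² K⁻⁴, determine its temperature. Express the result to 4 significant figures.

Area A = 0.04064 cm² = 4.064×10⁻⁶ m².
P = εσAT⁴ ⇒ T = (P/(εσA))^(1/4) = (3.1860/(0.4018×5.670×10⁻⁸×4.064×10⁻⁶))^(1/4) = 2422 K.

T ≈ 2422 K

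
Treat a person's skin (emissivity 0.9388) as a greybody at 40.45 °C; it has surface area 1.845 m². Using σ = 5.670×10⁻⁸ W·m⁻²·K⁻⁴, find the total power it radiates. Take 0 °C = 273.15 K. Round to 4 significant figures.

T = 40.45 °C + 273.15 = 313.60 K.
Area A = 1.845 m².
P = εσAT⁴ = 0.9388 × 5.670×10⁻⁸ × 1.845 × (313.60)⁴ = 949.9 W.

P ≈ 949.9 W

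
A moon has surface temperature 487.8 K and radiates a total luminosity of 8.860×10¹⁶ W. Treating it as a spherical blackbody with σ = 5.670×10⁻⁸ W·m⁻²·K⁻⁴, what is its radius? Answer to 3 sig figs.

R ≈ 1.48×10⁶ m

L = 4πR²σT⁴ ⇒ R = √(L/(4πσT⁴)).
σT⁴ = 3210.33 W/m², so R = √(8.860×10¹⁶/(4π×3210.33)) = 1.48×10⁶ m.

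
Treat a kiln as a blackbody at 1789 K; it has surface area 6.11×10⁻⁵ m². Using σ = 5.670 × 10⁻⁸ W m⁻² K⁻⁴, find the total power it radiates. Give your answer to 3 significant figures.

P ≈ 35.5 W

Area A = 6.11×10⁻⁵ m².
P = σAT⁴ = 5.670×10⁻⁸ × 6.11×10⁻⁵ × (1789)⁴ = 35.5 W.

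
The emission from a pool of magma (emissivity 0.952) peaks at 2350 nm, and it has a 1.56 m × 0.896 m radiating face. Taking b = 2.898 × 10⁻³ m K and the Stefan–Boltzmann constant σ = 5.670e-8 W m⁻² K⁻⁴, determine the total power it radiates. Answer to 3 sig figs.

Wien's law: T = b/λ_max = 2.898×10⁻³/2.350×10⁻⁶ = 1233.19 K.
Area A = 1.56 × 0.896 = 1.39776 m².
Then P = εσAT⁴ = 0.952×5.670×10⁻⁸×1.39776×(1233.19)⁴ = 1.74×10⁵ W.

P ≈ 1.74×10⁵ W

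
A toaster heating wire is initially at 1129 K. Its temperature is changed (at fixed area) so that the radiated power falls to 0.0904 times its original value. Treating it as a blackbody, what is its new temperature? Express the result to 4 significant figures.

T₂ ≈ 619.1 K

P ∝ T⁴, so T₂/T₁ = (P₂/P₁)^(1/4) = (0.0904)^(1/4) = 0.548330.
T₂ = 1129 × 0.548330 = 619.1 K.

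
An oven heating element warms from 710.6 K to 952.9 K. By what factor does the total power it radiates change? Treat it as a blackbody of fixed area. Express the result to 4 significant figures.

P₂/P₁ ≈ 3.234

P ∝ T⁴, so P₂/P₁ = (T₂/T₁)⁴ = (952.9/710.6)⁴ = (1.34098)⁴ = 3.234.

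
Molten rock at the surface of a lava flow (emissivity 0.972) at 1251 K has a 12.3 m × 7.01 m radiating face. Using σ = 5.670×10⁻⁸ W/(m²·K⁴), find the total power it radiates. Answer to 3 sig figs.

Area A = 12.3 × 7.01 = 86.223 m².
P = εσAT⁴ = 0.972 × 5.670×10⁻⁸ × 86.223 × (1251)⁴ = 1.16×10⁷ W.

P ≈ 1.16×10⁷ W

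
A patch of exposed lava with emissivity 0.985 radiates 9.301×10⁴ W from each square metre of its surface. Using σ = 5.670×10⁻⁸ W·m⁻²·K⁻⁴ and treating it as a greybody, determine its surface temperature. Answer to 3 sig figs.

I = εσT⁴, so T = (I/εσ)^(1/4) = (9.301×10⁴/(0.985×5.670×10⁻⁸))^(1/4) = 1.14×10³ K.

T ≈ 1.14×10³ K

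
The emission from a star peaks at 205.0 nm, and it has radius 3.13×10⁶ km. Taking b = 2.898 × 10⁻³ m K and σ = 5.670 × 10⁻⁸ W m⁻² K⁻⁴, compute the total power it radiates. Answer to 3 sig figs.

Wien's law: T = b/λ_max = 2.898×10⁻³/2.050×10⁻⁷ = 14136.6 K.
Surface area A = 4πR² = 4π(3.13×10⁹ m)² = 1.23111×10²⁰ m².
Then P = σAT⁴ = 5.670×10⁻⁸×1.23111×10²⁰×(14136.6)⁴ = 2.79×10²⁹ W.

P ≈ 2.79×10²⁹ W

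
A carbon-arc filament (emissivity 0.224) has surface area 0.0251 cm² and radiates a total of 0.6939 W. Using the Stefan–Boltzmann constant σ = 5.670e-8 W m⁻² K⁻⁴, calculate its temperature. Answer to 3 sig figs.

Area A = 0.0251 cm² = 2.51×10⁻⁶ m².
P = εσAT⁴ ⇒ T = (P/(εσA))^(1/4) = (0.6939/(0.224×5.670×10⁻⁸×2.51×10⁻⁶))^(1/4) = 2.16×10³ K.

T ≈ 2.16×10³ K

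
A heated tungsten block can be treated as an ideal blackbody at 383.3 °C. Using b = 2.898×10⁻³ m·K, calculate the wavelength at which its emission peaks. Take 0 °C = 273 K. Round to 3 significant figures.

λ_max ≈ 4.42 μm

T = 383.3 °C + 273 = 656.3 K.
Wien's displacement law: λ_max = b/T = (2.898×10⁻³ m·K)/(656.3 K) = 4.416×10⁻⁶ m.
That is 4.42 μm, in the infrared range.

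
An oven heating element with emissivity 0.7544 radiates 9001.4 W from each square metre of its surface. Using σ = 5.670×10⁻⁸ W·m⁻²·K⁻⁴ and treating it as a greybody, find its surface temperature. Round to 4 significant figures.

T ≈ 677.3 K

I = εσT⁴, so T = (I/εσ)^(1/4) = (9001.4/(0.7544×5.670×10⁻⁸))^(1/4) = 677.3 K.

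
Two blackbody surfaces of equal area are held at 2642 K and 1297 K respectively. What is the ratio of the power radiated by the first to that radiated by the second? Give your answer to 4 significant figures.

P₁/P₂ ≈ 17.22

With equal areas, P₁/P₂ = (T₁/T₂)⁴ = (2642/1297)⁴ = 17.22.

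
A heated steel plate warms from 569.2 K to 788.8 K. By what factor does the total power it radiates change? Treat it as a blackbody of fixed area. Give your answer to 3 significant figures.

P ∝ T⁴, so P₂/P₁ = (T₂/T₁)⁴ = (788.8/569.2)⁴ = (1.38580)⁴ = 3.69.

P₂/P₁ ≈ 3.69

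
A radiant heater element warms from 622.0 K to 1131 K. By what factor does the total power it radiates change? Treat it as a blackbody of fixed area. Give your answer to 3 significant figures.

P₂/P₁ ≈ 10.9

P ∝ T⁴, so P₂/P₁ = (T₂/T₁)⁴ = (1131/622.0)⁴ = (1.81833)⁴ = 10.9.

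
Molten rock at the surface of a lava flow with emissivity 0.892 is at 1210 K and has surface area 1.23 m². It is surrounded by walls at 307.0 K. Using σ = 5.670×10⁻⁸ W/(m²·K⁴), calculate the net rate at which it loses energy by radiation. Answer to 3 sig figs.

Net loss ≈ 1.33×10⁵ W

Area A = 1.23 m².
Net radiated power P_net = εσA(T⁴ − T₀⁴) = 0.892×5.670×10⁻⁸×1.23×(1210⁴ − 307.0⁴).
T⁴ − T₀⁴ = 2.14359×10¹² − 8.88287×10⁹ = 2.13471×10¹² K⁴, so P_net = 1.33×10⁵ W.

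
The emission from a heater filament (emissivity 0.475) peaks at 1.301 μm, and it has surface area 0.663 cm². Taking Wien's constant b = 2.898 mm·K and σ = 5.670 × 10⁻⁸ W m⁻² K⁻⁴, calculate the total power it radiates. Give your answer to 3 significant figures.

P ≈ 44.0 W

Wien's law: T = b/λ_max = 2.898×10⁻³/1.301×10⁻⁶ = 2227.52 K.
Area A = 0.663 cm² = 6.63×10⁻⁵ m².
Then P = εσAT⁴ = 0.475×5.670×10⁻⁸×6.63×10⁻⁵×(2227.52)⁴ = 44.0 W.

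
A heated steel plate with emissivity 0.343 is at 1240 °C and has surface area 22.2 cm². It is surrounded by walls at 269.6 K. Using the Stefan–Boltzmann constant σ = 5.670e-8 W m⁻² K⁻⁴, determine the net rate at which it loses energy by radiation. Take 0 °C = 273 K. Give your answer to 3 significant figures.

Net loss ≈ 226 W

T = 1240 °C + 273 = 1513 K.
Area A = 22.2 cm² = 2.22×10⁻³ m².
Net radiated power P_net = εσA(T⁴ − T₀⁴) = 0.343×5.670×10⁻⁸×2.22×10⁻³×(1513⁴ − 269.6⁴).
T⁴ − T₀⁴ = 5.24029×10¹² − 5.28299×10⁹ = 5.23501×10¹² K⁴, so P_net = 226 W.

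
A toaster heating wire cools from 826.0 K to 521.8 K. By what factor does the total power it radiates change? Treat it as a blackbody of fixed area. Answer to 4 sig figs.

P₂/P₁ ≈ 0.1593

P ∝ T⁴, so P₂/P₁ = (T₂/T₁)⁴ = (521.8/826.0)⁴ = (0.631719)⁴ = 0.1593.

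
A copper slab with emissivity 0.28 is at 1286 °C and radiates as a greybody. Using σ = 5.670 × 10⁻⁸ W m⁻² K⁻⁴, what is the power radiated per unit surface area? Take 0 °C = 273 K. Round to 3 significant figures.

I ≈ 9.38×10⁴ W/m²

T = 1286 °C + 273 = 1559 K.
Stefan–Boltzmann: I = εσT⁴ = 0.28 × 5.670×10⁻⁸ × (1559)⁴ = 9.38×10⁴ W/m².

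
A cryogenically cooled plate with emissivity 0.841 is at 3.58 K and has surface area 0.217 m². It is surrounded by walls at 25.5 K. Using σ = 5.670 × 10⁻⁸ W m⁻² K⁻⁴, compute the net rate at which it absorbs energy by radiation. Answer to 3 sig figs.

Area A = 0.217 m².
Net radiated power P_net = εσA(T⁴ − T₀⁴) = 0.841×5.670×10⁻⁸×0.217×(3.58⁴ − 25.5⁴).
T⁴ − T₀⁴ = 164.260 − 4.22825×10⁵ = -4.22661×10⁵ K⁴, so P_net = -4.37×10⁻³ W — negative, meaning a net gain of 4.37×10⁻³ W.

Net gain ≈ 4.37×10⁻³ W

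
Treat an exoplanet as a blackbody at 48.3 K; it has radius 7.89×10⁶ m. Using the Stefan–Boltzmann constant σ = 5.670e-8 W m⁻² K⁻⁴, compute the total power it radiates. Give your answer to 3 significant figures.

Surface area A = 4πR² = 4π(7.89×10⁶ m)² = 7.82283×10¹⁴ m².
P = σAT⁴ = 5.670×10⁻⁸ × 7.82283×10¹⁴ × (48.3)⁴ = 2.41×10¹⁴ W.

P ≈ 2.41×10¹⁴ W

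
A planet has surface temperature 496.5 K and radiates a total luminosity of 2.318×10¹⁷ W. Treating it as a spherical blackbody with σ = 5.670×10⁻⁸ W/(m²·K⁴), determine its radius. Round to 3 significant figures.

R ≈ 2.31×10⁶ m

L = 4πR²σT⁴ ⇒ R = √(L/(4πσT⁴)).
σT⁴ = 3445.56 W/m², so R = √(2.318×10¹⁷/(4π×3445.56)) = 2.31×10⁶ m.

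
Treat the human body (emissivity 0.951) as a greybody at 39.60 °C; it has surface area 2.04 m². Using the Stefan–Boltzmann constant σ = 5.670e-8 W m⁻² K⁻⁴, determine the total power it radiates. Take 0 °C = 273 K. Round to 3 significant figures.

T = 39.60 °C + 273 = 312.60 K.
Area A = 2.04 m².
P = εσAT⁴ = 0.951 × 5.670×10⁻⁸ × 2.04 × (312.60)⁴ = 1.05×10³ W.

P ≈ 1.05×10³ W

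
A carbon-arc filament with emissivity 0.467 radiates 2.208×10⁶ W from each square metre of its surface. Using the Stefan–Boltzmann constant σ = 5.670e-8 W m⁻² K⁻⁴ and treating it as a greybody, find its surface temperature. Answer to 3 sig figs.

T ≈ 3.02×10³ K

I = εσT⁴, so T = (I/εσ)^(1/4) = (2.208×10⁶/(0.467×5.670×10⁻⁸))^(1/4) = 3.02×10³ K.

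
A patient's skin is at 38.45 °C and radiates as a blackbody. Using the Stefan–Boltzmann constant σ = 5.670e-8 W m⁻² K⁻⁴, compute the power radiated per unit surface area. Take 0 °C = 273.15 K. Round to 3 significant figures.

T = 38.45 °C + 273.15 = 311.60 K.
Stefan–Boltzmann: I = σT⁴ = 5.670×10⁻⁸ × (311.60)⁴ = 535 W/m².

I ≈ 535 W/m²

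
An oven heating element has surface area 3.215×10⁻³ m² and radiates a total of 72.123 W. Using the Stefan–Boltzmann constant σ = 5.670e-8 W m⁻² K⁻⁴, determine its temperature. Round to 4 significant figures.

Area A = 3.215×10⁻³ m².
P = σAT⁴ ⇒ T = (P/(σA))^(1/4) = (72.123/(5.670×10⁻⁸×3.215×10⁻³))^(1/4) = 793.1 K.

T ≈ 793.1 K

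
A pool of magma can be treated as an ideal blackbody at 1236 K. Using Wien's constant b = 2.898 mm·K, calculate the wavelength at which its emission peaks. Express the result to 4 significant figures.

Wien's displacement law: λ_max = b/T = (2.898×10⁻³ m·K)/(1236 K) = 2.3447×10⁻⁶ m.
That is 2.345 μm, in the infrared range.

λ_max ≈ 2.345 μm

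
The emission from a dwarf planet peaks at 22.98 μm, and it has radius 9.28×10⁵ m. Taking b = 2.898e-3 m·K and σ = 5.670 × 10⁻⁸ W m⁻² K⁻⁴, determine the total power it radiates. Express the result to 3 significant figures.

Wien's law: T = b/λ_max = 2.898×10⁻³/2.298×10⁻⁵ = 126.110 K.
Surface area A = 4πR² = 4π(9.28×10⁵ m)² = 1.08220×10¹³ m².
Then P = σAT⁴ = 5.670×10⁻⁸×1.08220×10¹³×(126.110)⁴ = 1.55×10¹⁴ W.

P ≈ 1.55×10¹⁴ W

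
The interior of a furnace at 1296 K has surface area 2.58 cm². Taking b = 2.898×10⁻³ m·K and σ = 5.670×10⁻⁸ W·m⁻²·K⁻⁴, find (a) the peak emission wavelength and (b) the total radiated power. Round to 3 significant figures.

(a) λ_max = b/T = 2.898×10⁻³/1296 = 2.236×10⁻⁶ m = 2.24 μm.
Area A = 2.58 cm² = 2.58×10⁻⁴ m².
(b) P = σAT⁴ = 5.670×10⁻⁸×2.58×10⁻⁴×(1296)⁴ = 41.3 W.

λ_max ≈ 2.24 μm; P ≈ 41.3 W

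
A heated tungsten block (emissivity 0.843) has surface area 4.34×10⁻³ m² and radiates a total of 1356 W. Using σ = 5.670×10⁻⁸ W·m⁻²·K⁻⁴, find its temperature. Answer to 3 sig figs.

T ≈ 1.60×10³ K

Area A = 4.34×10⁻³ m².
P = εσAT⁴ ⇒ T = (P/(εσA))^(1/4) = (1356/(0.843×5.670×10⁻⁸×4.34×10⁻³))^(1/4) = 1.60×10³ K.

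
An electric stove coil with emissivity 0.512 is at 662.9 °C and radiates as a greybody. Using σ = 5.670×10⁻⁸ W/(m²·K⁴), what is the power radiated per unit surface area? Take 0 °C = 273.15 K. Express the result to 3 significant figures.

I ≈ 2.23×10⁴ W/m²

T = 662.9 °C + 273.15 = 936.05 K.
Stefan–Boltzmann: I = εσT⁴ = 0.512 × 5.670×10⁻⁸ × (936.05)⁴ = 2.23×10⁴ W/m².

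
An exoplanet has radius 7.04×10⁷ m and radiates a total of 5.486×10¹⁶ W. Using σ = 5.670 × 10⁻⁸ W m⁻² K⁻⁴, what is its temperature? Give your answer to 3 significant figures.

Surface area A = 4πR² = 4π(7.04×10⁷ m)² = 6.22809×10¹⁶ m².
P = σAT⁴ ⇒ T = (P/(σA))^(1/4) = (5.486×10¹⁶/(5.670×10⁻⁸×6.22809×10¹⁶))^(1/4) = 62.8 K.

T ≈ 62.8 K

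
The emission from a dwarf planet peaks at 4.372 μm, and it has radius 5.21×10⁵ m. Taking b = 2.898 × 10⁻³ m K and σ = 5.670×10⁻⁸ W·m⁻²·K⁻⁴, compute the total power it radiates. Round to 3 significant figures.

P ≈ 3.73×10¹⁶ W

Wien's law: T = b/λ_max = 2.898×10⁻³/4.372×10⁻⁶ = 662.855 K.
Surface area A = 4πR² = 4π(5.21×10⁵ m)² = 3.41103×10¹² m².
Then P = σAT⁴ = 5.670×10⁻⁸×3.41103×10¹²×(662.855)⁴ = 3.73×10¹⁶ W.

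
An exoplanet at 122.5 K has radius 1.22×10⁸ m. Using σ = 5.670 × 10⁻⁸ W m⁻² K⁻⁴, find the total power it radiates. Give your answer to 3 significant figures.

Surface area A = 4πR² = 4π(1.22×10⁸ m)² = 1.87038×10¹⁷ m².
P = σAT⁴ = 5.670×10⁻⁸ × 1.87038×10¹⁷ × (122.5)⁴ = 2.39×10¹⁸ W.

P ≈ 2.39×10¹⁸ W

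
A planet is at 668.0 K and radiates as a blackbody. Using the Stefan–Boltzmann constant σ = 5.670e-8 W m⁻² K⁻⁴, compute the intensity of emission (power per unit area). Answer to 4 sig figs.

Stefan–Boltzmann: I = σT⁴ = 5.670×10⁻⁸ × (668.0)⁴ = 1.129×10⁴ W/m².

I ≈ 1.129×10⁴ W/m²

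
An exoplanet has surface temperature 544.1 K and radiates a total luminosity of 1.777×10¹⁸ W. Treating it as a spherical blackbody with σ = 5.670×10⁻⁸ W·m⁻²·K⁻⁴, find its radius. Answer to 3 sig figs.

R ≈ 5.33×10⁶ m

L = 4πR²σT⁴ ⇒ R = √(L/(4πσT⁴)).
σT⁴ = 4969.33 W/m², so R = √(1.777×10¹⁸/(4π×4969.33)) = 5.33×10⁶ m.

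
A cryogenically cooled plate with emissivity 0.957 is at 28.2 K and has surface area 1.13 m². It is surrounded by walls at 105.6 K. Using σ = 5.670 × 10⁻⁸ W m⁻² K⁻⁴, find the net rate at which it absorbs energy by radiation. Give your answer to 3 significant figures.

Net gain ≈ 7.59 W

Area A = 1.13 m².
Net radiated power P_net = εσA(T⁴ − T₀⁴) = 0.957×5.670×10⁻⁸×1.13×(28.2⁴ − 105.6⁴).
T⁴ − T₀⁴ = 6.32407×10⁵ − 1.24353×10⁸ = -1.23721×10⁸ K⁴, so P_net = -7.59 W — negative, meaning a net gain of 7.59 W.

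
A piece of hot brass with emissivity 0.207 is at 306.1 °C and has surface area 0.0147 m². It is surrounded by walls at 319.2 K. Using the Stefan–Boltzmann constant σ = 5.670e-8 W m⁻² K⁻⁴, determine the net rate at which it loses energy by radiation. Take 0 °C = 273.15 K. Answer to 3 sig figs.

Net loss ≈ 17.6 W

T = 306.1 °C + 273.15 = 579.25 K.
Area A = 0.0147 m².
Net radiated power P_net = εσA(T⁴ − T₀⁴) = 0.207×5.670×10⁻⁸×0.0147×(579.25⁴ − 319.2⁴).
T⁴ − T₀⁴ = 1.12581×10¹¹ − 1.03813×10¹⁰ = 1.02200×10¹¹ K⁴, so P_net = 17.6 W.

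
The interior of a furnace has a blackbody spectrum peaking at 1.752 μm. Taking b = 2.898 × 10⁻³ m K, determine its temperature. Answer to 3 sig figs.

Wien's law gives T = b/λ_max = (2.898×10⁻³ m·K)/(1.752×10⁻⁶ m) = 1.65×10³ K.

T ≈ 1.65×10³ K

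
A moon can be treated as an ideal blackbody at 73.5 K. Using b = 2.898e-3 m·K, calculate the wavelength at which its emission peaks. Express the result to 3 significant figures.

Wien's displacement law: λ_max = b/T = (2.898×10⁻³ m·K)/(73.5 K) = 3.943×10⁻⁵ m.
That is 39.4 μm, in the infrared range.

λ_max ≈ 39.4 μm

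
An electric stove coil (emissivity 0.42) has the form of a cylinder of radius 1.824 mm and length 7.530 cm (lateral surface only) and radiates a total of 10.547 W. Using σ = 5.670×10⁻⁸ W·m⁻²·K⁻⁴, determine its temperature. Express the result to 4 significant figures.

Lateral area A = 2πrL = 2π×1.824×10⁻³×0.07530 = 8.62978×10⁻⁴ m².
P = εσAT⁴ ⇒ T = (P/(εσA))^(1/4) = (10.547/(0.42×5.670×10⁻⁸×8.62978×10⁻⁴))^(1/4) = 846.4 K.

T ≈ 846.4 K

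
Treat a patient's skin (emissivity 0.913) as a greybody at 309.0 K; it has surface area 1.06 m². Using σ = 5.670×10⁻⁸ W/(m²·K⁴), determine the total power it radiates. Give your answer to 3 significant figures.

P ≈ 500 W

Area A = 1.06 m².
P = εσAT⁴ = 0.913 × 5.670×10⁻⁸ × 1.06 × (309.0)⁴ = 500 W.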